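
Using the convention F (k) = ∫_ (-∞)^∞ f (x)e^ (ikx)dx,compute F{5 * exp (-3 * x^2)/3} 5 * sqrt (3) * sqrt (pi) * exp (-k^2/12)/9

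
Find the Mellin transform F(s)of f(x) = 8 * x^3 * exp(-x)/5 8 * gamma(s + 3)/5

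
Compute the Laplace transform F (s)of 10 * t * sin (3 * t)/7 60 * s/ (7 * (s^2 + 9)^2)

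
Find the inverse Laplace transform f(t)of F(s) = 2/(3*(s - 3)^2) 2*t*exp(3*t)/3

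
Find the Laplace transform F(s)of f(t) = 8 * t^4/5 192/(5 * s^5)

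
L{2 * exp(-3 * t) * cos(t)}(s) 2 * (s + 3)/((s + 3)^2 + 1)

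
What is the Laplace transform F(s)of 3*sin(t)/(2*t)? 3*atan(1/s)/2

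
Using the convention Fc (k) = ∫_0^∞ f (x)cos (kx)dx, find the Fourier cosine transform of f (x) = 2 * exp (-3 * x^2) sqrt (3) * sqrt (pi) * exp (-k^2/12)/3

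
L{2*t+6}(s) 6/s+2/s^2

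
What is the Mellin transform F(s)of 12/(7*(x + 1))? 12*pi*csc(pi*s)/7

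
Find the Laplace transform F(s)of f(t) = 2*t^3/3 4/s^4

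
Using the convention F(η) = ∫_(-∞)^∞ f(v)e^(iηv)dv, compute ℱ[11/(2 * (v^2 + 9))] 11 * pi * exp(-3 * Abs(η))/6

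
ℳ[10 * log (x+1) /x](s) -10 * pi * csc (pi * s) / (s - 1) 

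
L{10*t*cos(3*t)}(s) 10*(s^2 - 9)/(s^2+9)^2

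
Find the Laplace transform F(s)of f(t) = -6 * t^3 -36/s^4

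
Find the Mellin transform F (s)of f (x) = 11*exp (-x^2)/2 11*gamma (s/2)/4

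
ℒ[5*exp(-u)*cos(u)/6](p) 5*(p + 1)/(6*((p + 1)^2 + 1))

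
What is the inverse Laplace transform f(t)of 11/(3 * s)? 11/3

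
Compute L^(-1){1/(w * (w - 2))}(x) exp(x) * sinh(x)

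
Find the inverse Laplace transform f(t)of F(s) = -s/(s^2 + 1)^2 -t*sin(t)/2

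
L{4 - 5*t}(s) 4/s - 5/s^2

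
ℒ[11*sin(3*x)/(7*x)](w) 11*atan(3/w)/7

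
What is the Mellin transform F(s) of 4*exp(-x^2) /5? 2*gamma(s/2) /5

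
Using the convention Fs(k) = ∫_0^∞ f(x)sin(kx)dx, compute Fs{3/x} 3*pi/2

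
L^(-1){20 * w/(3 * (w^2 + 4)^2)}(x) 5 * x * sin(2 * x)/3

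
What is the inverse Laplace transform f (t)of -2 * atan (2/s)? -2 * sin (2 * t)/t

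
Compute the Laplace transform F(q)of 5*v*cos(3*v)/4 5*(q^2 - 9)/(4*(q^2 + 9)^2)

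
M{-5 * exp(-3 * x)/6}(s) -5 * gamma(s)/(6 * 3^s)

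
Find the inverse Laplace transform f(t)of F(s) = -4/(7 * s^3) -2 * t^2/7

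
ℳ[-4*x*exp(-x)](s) -4*gamma(s+1)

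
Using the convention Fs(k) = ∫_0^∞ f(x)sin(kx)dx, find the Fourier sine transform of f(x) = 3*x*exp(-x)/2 3*k/(k^2 + 1)^2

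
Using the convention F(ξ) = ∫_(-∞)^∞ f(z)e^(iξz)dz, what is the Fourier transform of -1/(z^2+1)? -pi * exp(-Abs(ξ))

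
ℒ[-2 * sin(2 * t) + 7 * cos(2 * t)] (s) 7 * s/(s^2 + 4) - 4/(s^2 + 4)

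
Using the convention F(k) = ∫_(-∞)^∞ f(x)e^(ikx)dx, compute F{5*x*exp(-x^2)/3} 5*I*sqrt(pi)*k*exp(-k^2/4)/6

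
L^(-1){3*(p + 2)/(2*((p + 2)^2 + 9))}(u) 3*exp(-2*u)*cos(3*u)/2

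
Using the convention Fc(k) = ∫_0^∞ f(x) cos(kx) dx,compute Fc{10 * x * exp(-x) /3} 10 * (1 - k^2) /(3 * (k^2 + 1) ^2) 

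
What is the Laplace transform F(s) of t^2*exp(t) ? 2/(s - 1) ^3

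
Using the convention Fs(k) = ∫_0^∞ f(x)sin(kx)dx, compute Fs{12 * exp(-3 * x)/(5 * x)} 12 * atan(k/3)/5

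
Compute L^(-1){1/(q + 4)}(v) exp(-4*v)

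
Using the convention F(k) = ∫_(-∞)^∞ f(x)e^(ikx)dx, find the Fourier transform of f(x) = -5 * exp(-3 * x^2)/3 -5 * sqrt(3) * sqrt(pi) * exp(-k^2/12)/9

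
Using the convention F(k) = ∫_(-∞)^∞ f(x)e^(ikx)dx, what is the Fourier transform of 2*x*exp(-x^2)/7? I*sqrt(pi)*k*exp(-k^2/4)/7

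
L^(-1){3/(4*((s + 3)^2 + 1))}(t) 3*exp(-3*t)*sin(t)/4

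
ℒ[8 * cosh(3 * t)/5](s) 8 * s/(5 * (s^2-9))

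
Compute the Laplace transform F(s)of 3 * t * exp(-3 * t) 3/(s + 3)^2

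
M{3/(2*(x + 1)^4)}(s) gamma(s)*gamma(4 - s)/4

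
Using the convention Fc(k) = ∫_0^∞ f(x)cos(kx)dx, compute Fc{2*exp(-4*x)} 8/(k^2 + 16)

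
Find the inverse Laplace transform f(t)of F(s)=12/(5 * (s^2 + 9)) 4 * sin(3 * t)/5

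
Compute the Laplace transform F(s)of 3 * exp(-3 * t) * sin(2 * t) 6/((s + 3)^2 + 4)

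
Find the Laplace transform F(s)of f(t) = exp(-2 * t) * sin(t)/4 1/(4 * ((s + 2)^2 + 1))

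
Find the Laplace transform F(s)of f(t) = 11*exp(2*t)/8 11/(8*(s - 2))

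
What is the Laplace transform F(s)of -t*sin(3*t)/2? -3*s/(s^2 + 9)^2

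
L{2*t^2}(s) 4/s^3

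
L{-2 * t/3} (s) -2/ (3 * s^2)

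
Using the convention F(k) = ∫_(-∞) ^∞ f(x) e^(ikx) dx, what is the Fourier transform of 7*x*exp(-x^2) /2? 7*I*sqrt(pi)*k*exp(-k^2/4) /4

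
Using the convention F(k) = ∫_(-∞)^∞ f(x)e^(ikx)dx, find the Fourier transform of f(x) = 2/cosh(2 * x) pi/cosh(pi * k/4)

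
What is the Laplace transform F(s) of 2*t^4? 48/s^5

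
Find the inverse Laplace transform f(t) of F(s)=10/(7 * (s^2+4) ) 5 * sin(2 * t) /7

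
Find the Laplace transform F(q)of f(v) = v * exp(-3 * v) (q + 3)^(-2)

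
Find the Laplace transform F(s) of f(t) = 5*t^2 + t 10/s^3 + s^(-2) 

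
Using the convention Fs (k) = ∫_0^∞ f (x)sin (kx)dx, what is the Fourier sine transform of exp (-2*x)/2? k/ (2*(k^2 + 4))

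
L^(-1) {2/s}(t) 2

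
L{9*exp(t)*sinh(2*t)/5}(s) 18/(5*((s - 1)^2 - 4))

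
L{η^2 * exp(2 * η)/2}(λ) (λ - 2)^(-3)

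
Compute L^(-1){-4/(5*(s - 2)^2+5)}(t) -4*exp(2*t)*sin(t)/5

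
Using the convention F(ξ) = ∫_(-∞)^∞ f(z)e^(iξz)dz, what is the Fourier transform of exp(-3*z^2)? sqrt(3)*sqrt(pi)*exp(-ξ^2/12)/3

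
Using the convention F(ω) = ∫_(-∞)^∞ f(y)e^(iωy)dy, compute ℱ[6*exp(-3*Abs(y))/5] 36/(5*(ω^2 + 9))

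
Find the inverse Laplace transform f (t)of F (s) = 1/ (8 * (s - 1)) exp (t)/8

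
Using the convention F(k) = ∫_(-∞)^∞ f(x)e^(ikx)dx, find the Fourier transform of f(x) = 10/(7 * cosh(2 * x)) 5 * pi/(7 * cosh(pi * k/4))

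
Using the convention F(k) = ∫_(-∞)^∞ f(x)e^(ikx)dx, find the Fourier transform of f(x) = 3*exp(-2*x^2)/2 3*sqrt(2)*sqrt(pi)*exp(-k^2/8)/4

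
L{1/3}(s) 1/(3 * s)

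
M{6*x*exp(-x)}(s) 6*gamma(s + 1)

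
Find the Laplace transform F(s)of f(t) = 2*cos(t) 2*s/(s^2 + 1)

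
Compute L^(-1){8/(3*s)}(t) 8/3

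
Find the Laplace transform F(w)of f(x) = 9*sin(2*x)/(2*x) 9*atan(2/w)/2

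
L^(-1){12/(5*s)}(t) 12/5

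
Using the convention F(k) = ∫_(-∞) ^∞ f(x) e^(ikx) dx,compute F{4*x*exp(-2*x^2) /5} sqrt(2)*I*sqrt(pi)*k*exp(-k^2/8) /10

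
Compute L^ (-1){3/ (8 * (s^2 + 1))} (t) 3 * sin (t)/8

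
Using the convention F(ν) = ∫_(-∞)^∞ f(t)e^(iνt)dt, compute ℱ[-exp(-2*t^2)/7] -sqrt(2)*sqrt(pi)*exp(-ν^2/8)/14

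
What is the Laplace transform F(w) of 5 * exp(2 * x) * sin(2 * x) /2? 5/((w - 2) ^2 + 4) 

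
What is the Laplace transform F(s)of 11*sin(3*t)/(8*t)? 11*atan(3/s)/8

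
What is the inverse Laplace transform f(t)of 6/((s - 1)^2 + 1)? 6 * exp(t) * sin(t)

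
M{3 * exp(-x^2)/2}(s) 3 * gamma(s/2)/4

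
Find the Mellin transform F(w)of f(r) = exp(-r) gamma(w)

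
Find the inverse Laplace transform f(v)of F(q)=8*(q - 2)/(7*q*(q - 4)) 8*exp(2*v)*cosh(2*v)/7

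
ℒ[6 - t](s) 6/s - 1/s^2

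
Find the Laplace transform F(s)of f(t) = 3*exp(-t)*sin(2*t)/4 3/(2*((s + 1)^2 + 4))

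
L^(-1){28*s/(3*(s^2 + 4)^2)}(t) 7*t*sin(2*t)/3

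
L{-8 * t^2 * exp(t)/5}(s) -16/(5 * (s - 1)^3)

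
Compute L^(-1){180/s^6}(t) 3*t^5/2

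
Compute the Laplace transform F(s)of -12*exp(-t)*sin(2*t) -24/((s + 1)^2 + 4)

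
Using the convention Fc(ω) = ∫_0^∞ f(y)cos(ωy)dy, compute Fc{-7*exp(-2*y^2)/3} -7*sqrt(2)*sqrt(pi)*exp(-ω^2/8)/12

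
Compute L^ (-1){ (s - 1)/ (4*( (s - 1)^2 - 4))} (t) exp (t)*cosh (2*t)/4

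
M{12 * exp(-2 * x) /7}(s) 12 * gamma(s) /(7 * 2^s) 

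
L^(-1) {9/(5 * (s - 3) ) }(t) 9 * exp(3 * t) /5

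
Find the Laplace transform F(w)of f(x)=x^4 24/w^5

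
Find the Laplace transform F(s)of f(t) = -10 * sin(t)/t -10 * atan(1/s)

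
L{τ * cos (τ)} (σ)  (σ^2 - 1)/ (σ^2 + 1)^2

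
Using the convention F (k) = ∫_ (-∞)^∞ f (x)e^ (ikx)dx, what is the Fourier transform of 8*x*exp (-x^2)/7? 4*I*sqrt (pi)*k*exp (-k^2/4)/7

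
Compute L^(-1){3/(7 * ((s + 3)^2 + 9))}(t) exp(-3 * t) * sin(3 * t)/7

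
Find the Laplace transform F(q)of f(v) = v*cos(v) (q^2 - 1)/(q^2 + 1)^2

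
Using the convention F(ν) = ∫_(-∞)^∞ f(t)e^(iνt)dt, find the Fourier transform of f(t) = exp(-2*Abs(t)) 4/(ν^2 + 4)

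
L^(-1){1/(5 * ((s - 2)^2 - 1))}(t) exp(2 * t) * sinh(t)/5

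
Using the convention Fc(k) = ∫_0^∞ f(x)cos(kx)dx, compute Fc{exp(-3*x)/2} 3/(2*(k^2 + 9))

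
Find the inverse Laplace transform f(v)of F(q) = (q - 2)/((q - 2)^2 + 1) exp(2*v)*cos(v)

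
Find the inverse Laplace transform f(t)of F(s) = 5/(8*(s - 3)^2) 5*t*exp(3*t)/8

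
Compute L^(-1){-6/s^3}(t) -3 * t^2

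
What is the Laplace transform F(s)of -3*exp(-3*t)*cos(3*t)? 3*(-s - 3)/((s + 3)^2 + 9)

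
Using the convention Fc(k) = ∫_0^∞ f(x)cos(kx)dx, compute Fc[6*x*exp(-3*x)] 6*(9 - k^2)/(k^2 + 9)^2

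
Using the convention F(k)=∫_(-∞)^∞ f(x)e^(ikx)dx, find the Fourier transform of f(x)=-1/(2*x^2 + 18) -pi*exp(-3*Abs(k))/6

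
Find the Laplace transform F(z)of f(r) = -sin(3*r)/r -atan(3/z)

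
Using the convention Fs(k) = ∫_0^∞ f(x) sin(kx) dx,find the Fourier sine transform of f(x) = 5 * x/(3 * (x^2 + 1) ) 5 * pi * exp(-k) /6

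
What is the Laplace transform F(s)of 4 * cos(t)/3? 4 * s/(3 * (s^2 + 1))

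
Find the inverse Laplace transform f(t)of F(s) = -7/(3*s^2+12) -7*sin(2*t)/6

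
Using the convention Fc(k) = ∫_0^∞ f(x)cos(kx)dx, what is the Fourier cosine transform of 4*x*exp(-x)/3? 4*(1 - k^2)/(3*(k^2+1)^2)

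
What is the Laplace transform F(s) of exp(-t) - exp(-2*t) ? 1/(s + 1) - 1/(s + 2) 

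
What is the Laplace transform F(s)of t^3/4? 3/(2*s^4)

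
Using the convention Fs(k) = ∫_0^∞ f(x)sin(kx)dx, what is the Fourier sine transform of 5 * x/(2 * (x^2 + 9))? 5 * pi * exp(-3 * k)/4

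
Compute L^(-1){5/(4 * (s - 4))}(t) 5 * exp(4 * t)/4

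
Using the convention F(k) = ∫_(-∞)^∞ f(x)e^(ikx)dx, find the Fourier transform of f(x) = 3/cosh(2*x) 3*pi/(2*cosh(pi*k/4))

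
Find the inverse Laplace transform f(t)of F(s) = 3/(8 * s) 3/8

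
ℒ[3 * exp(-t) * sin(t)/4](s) 3/(4 * ((s + 1)^2 + 1))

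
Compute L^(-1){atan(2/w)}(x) sin(2 * x)/x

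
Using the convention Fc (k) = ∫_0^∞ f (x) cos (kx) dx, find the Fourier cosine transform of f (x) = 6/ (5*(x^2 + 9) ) pi*exp (-3*k) /5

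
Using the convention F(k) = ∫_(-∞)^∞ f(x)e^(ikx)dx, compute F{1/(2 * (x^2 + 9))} pi * exp(-3 * Abs(k))/6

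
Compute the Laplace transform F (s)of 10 10/s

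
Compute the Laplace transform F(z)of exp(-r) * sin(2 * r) 2/((z + 1)^2 + 4)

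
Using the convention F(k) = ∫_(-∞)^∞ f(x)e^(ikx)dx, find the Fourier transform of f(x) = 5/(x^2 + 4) 5 * pi * exp(-2 * Abs(k))/2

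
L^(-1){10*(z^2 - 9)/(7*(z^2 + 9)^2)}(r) 10*r*cos(3*r)/7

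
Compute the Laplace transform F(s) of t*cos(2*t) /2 (s^2 - 4) /(2*(s^2 + 4) ^2) 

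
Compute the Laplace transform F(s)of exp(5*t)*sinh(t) 1/((s - 5)^2-1)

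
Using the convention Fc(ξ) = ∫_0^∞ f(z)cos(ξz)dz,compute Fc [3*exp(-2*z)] 6/(ξ^2 + 4)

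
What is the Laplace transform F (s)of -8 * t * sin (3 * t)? -48 * s/ (s^2 + 9)^2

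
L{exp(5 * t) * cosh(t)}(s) (s - 5)/((s - 5)^2 - 1)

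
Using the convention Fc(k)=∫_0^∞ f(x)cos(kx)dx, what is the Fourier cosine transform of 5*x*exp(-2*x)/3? 5*(4 - k^2)/(3*(k^2 + 4)^2)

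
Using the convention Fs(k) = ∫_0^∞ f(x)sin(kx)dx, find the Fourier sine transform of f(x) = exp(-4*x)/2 k/(2*(k^2 + 16))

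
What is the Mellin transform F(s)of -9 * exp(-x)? -9 * gamma(s)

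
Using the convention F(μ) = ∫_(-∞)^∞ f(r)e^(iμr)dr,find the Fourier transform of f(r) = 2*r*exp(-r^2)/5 I*sqrt(pi)*μ*exp(-μ^2/4)/5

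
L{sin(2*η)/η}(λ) atan(2/λ)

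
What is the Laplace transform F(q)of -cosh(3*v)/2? -q/(2*q^2 - 18)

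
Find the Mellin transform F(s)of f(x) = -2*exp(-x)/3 -2*gamma(s)/3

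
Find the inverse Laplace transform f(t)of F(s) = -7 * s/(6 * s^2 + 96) -7 * cos(4 * t)/6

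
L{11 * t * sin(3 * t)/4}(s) 33 * s/(2 * (s^2 + 9)^2)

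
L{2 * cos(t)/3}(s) 2 * s/(3 * (s^2 + 1))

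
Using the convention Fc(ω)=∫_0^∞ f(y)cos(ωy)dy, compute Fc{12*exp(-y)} 12/(ω^2 + 1)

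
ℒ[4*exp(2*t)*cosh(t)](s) 4*(s - 2)/((s - 2)^2 - 1)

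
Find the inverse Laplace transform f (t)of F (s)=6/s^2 6*t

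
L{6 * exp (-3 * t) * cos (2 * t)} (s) 6 * (s + 3)/ ( (s + 3)^2 + 4)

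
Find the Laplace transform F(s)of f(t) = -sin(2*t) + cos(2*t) s/(s^2 + 4) - 2/(s^2 + 4)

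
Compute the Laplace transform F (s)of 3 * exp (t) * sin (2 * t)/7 6/ (7 * ( (s - 1)^2+4))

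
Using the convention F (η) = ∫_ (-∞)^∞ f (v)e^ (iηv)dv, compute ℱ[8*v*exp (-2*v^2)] sqrt (2)*I*sqrt (pi)*η*exp (-η^2/8)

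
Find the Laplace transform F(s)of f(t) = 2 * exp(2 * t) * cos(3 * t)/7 2 * (s - 2)/(7 * ((s - 2)^2 + 9))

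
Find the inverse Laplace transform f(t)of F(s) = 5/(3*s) 5/3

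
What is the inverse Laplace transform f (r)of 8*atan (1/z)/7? 8*sin (r)/ (7*r)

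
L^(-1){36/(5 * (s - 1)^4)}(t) 6 * t^3 * exp(t)/5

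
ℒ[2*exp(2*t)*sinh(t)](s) 2/((s - 2)^2 - 1)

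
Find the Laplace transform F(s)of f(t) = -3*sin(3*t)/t -3*atan(3/s)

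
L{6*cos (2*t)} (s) 6*s/ (s^2 + 4)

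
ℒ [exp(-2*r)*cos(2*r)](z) (z + 2) /((z + 2) ^2 + 4) 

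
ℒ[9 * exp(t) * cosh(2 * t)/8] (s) 9 * (s - 1)/(8 * ((s - 1)^2-4))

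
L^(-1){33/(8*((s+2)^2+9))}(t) 11*exp(-2*t)*sin(3*t)/8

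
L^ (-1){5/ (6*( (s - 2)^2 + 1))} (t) 5*exp (2*t)*sin (t)/6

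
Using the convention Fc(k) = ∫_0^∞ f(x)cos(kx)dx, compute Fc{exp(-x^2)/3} sqrt(pi)*exp(-k^2/4)/6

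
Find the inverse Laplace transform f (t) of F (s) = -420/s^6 -7*t^5/2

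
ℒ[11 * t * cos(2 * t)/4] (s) 11 * (s^2 - 4)/(4 * (s^2 + 4)^2)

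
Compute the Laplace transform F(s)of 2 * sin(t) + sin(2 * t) 2/(s^2 + 1) + 2/(s^2 + 4)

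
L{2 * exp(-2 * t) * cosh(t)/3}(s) 2 * (s + 2)/(3 * ((s + 2)^2 - 1))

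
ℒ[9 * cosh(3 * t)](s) 9 * s/(s^2 - 9)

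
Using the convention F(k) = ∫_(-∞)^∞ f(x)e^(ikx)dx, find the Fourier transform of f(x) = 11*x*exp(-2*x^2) 11*sqrt(2)*I*sqrt(pi)*k*exp(-k^2/8)/8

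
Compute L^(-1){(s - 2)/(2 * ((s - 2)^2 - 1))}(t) exp(2 * t) * cosh(t)/2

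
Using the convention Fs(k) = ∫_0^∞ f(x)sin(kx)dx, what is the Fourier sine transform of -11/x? -11*pi/2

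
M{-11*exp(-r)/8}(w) -11*gamma(w)/8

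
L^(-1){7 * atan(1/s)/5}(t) 7 * sin(t)/(5 * t)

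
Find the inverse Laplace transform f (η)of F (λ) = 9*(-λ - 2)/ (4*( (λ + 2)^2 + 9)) -9*exp (-2*η)*cos (3*η)/4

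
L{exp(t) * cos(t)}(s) (s - 1)/((s - 1)^2+1)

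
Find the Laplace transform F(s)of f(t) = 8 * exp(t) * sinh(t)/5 8/(5 * s * (s - 2))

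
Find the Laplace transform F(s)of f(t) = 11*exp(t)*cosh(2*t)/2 11*(s - 1)/(2*((s - 1)^2 - 4))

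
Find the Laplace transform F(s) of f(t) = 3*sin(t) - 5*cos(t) 3/(s^2 + 1) - 5*s/(s^2 + 1) 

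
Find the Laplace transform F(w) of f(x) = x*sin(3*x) 6*w/(w^2+9) ^2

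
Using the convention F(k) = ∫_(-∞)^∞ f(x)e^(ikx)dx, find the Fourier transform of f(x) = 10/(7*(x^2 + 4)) 5*pi*exp(-2*Abs(k))/7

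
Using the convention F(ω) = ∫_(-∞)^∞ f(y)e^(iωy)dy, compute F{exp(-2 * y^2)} sqrt(2) * sqrt(pi) * exp(-ω^2/8)/2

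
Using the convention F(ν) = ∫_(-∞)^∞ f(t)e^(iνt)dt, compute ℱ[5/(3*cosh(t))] 5*pi/(3*cosh(pi*ν/2))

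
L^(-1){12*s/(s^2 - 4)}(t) 12*cosh(2*t)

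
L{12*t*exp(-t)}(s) 12/(s + 1)^2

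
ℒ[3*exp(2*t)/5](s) 3/(5*(s - 2))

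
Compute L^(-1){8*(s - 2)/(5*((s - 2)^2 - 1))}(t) 8*exp(2*t)*cosh(t)/5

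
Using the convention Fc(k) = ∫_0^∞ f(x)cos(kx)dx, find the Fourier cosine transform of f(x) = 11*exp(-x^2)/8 11*sqrt(pi)*exp(-k^2/4)/16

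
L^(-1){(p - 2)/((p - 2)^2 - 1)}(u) exp(2 * u) * cosh(u)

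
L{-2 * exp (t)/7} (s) -2/ (7 * s - 7)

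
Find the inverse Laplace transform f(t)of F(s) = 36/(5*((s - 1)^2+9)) 12*exp(t)*sin(3*t)/5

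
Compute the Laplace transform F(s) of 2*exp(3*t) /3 2/(3*(s - 3) ) 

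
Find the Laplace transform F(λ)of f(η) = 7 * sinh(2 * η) 14/(λ^2 - 4)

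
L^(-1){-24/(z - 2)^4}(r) -4*r^3*exp(2*r)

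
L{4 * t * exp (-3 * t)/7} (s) 4/ (7 * (s + 3)^2)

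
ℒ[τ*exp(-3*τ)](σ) (σ + 3)^(-2)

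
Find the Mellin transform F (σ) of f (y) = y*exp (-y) gamma (σ + 1) 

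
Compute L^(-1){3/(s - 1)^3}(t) 3 * t^2 * exp(t)/2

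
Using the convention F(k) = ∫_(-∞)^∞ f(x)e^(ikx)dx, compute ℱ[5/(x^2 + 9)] 5 * pi * exp(-3 * Abs(k))/3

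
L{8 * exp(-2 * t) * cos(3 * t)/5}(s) 8 * (s + 2)/(5 * ((s + 2)^2 + 9))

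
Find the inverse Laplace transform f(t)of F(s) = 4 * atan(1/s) 4 * sin(t)/t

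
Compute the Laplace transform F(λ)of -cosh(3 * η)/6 -λ/(6 * λ^2 - 54)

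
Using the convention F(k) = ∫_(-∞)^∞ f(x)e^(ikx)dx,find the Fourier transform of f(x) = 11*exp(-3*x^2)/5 11*sqrt(3)*sqrt(pi)*exp(-k^2/12)/15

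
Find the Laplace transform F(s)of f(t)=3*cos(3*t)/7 3*s/(7*(s^2 + 9))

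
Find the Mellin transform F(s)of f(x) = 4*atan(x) -2*pi*sec(pi*s/2)/s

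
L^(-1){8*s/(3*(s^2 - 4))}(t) 8*cosh(2*t)/3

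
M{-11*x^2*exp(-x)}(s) -11*gamma(s + 2)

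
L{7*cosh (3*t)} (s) 7*s/ (s^2 - 9)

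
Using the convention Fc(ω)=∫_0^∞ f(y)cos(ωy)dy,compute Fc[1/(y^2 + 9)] pi*exp(-3*ω)/6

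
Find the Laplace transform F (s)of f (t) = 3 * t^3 18/s^4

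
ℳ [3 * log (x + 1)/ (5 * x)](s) -3 * pi * csc (pi * s)/ (5 * s - 5)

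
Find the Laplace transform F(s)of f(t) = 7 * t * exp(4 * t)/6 7/(6 * (s - 4)^2)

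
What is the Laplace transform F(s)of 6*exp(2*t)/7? 6/(7*(s - 2))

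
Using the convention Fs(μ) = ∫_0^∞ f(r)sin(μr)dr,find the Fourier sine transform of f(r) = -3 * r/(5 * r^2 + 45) -3 * pi * exp(-3 * μ)/10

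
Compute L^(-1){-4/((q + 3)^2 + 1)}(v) -4*exp(-3*v)*sin(v)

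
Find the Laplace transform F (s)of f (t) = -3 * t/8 -3/ (8 * s^2)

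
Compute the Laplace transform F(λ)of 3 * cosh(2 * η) 3 * λ/(λ^2 - 4)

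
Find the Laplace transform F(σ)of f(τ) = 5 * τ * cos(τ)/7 5 * (σ^2-1)/(7 * (σ^2 + 1)^2)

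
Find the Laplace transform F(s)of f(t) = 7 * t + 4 7/s^2 + 4/s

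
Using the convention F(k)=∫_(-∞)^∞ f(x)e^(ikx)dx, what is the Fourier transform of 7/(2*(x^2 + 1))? 7*pi*exp(-Abs(k))/2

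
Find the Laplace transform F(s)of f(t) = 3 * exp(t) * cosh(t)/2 3 * (s - 1)/(2 * s * (s - 2))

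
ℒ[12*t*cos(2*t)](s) 12*(s^2 - 4)/(s^2 + 4)^2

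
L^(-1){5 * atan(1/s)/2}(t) 5 * sin(t)/(2 * t)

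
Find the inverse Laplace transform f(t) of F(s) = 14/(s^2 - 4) 7 * sinh(2 * t) 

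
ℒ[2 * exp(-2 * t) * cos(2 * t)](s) 2 * (s + 2)/((s + 2)^2 + 4)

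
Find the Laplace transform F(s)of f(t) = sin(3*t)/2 3/(2*(s^2 + 9))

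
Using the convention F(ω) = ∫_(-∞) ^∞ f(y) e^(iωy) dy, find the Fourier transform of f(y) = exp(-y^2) sqrt(pi) * exp(-ω^2/4) 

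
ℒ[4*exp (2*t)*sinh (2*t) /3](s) 8/ (3*s*(s - 4) ) 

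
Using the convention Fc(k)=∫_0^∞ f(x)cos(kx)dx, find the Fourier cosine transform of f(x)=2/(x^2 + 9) pi * exp(-3 * k)/3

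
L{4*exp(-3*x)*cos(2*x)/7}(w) 4*(w + 3)/(7*((w + 3)^2 + 4))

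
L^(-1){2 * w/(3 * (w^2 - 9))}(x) 2 * cosh(3 * x)/3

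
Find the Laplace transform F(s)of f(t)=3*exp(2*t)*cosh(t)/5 3*(s - 2)/(5*((s - 2)^2 - 1))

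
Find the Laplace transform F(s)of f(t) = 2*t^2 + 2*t 2/s^2 + 4/s^3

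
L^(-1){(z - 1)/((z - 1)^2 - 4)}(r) exp(r) * cosh(2 * r)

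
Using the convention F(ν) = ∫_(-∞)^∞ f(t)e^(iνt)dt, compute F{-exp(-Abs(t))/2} -1/(ν^2 + 1)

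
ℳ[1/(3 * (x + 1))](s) pi * csc(pi * s)/3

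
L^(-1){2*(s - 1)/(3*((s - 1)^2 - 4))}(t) 2*exp(t)*cosh(2*t)/3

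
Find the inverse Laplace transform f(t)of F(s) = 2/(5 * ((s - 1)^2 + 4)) exp(t) * sin(2 * t)/5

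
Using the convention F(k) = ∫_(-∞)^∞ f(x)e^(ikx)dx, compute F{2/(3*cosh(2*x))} pi/(3*cosh(pi*k/4))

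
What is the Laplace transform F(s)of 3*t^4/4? 18/s^5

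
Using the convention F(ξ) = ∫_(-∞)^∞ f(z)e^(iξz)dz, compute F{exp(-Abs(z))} 2/(ξ^2+1)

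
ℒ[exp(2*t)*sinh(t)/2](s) 1/(2*((s - 2)^2-1))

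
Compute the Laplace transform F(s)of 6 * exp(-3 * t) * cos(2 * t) 6 * (s+3)/((s+3)^2+4)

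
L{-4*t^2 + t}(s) s^(-2) - 8/s^3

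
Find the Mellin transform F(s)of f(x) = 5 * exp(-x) 5 * gamma(s)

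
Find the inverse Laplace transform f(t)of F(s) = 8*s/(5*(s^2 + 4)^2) 2*t*sin(2*t)/5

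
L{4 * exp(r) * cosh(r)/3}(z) 4 * (z - 1)/(3 * z * (z - 2))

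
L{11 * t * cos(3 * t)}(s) 11 * (s^2 - 9)/(s^2 + 9)^2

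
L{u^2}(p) 2/p^3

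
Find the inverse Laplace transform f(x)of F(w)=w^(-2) x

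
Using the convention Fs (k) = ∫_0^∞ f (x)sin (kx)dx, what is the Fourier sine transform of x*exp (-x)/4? k/ (2*(k^2+1)^2)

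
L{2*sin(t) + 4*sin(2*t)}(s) 2/(s^2 + 1) + 8/(s^2 + 4)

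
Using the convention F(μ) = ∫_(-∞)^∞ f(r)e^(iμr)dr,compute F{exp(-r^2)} sqrt(pi)*exp(-μ^2/4)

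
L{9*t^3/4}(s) 27/(2*s^4)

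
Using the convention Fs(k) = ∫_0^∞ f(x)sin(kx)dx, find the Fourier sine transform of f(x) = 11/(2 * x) 11 * pi/4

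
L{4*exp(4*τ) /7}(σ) 4/(7*(σ - 4) ) 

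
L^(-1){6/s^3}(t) 3*t^2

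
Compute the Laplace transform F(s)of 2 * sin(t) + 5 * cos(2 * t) 5 * s/(s^2 + 4) + 2/(s^2 + 1)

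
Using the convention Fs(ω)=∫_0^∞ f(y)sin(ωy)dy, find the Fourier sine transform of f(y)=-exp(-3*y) -ω/(ω^2+9)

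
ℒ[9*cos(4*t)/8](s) 9*s/(8*(s^2 + 16))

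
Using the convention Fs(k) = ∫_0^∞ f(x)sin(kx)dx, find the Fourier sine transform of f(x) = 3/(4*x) 3*pi/8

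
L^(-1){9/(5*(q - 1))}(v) 9*exp(v)/5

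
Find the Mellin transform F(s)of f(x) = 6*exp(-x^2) 3*gamma(s/2)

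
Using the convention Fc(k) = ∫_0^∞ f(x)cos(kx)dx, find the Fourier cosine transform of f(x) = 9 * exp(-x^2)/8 9 * sqrt(pi) * exp(-k^2/4)/16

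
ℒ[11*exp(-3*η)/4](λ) 11/(4*(λ + 3))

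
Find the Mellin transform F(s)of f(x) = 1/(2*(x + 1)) pi*csc(pi*s)/2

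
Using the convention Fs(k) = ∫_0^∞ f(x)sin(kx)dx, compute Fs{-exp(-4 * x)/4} -k/(4 * k^2+64)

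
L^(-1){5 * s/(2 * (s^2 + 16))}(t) 5 * cos(4 * t)/2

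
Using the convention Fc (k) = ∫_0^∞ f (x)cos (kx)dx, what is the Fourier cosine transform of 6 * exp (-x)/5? 6/ (5 * (k^2 + 1))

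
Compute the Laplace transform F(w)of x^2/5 2/(5 * w^3)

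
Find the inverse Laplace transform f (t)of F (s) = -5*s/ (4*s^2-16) -5*cosh (2*t)/4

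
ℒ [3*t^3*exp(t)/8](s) 9/(4*(s - 1)^4)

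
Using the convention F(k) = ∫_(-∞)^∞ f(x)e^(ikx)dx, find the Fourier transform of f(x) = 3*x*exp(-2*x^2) 3*sqrt(2)*I*sqrt(pi)*k*exp(-k^2/8)/8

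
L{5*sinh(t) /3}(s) 5/(3*(s^2 - 1) ) 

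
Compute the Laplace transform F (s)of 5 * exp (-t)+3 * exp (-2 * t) 5/ (s+1)+3/ (s+2)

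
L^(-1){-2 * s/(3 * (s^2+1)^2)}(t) -t * sin(t)/3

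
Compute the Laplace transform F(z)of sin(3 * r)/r atan(3/z)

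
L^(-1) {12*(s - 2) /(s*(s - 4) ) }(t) 12*exp(2*t)*cosh(2*t) 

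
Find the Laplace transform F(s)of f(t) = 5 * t 5/s^2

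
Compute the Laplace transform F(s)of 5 5/s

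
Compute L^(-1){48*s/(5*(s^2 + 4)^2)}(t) 12*t*sin(2*t)/5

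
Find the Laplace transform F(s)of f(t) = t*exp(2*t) (s - 2)^(-2)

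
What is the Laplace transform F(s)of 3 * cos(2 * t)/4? 3 * s/(4 * (s^2 + 4))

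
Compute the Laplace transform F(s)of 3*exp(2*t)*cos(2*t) 3*(s - 2)/((s - 2)^2 + 4)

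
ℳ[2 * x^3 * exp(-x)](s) 2 * gamma(s + 3)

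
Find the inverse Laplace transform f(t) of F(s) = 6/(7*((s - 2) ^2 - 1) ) 6*exp(2*t)*sinh(t) /7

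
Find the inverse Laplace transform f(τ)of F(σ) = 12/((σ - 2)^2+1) 12 * exp(2 * τ) * sin(τ)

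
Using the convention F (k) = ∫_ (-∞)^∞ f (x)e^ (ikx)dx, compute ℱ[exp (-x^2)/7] sqrt (pi) * exp (-k^2/4)/7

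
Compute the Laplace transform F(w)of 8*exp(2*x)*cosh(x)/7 8*(w - 2)/(7*((w - 2)^2 - 1))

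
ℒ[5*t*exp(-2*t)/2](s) 5/(2*(s + 2)^2)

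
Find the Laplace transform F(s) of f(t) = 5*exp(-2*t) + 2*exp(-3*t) 2/(s + 3) + 5/(s + 2) 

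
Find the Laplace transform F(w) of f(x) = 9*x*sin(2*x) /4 9*w/(w^2 + 4) ^2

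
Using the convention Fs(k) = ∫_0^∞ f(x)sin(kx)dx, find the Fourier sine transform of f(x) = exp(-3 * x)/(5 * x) atan(k/3)/5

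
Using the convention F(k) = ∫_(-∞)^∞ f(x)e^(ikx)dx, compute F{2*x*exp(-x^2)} I*sqrt(pi)*k*exp(-k^2/4)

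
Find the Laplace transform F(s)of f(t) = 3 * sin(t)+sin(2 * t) 3/(s^2+1)+2/(s^2+4)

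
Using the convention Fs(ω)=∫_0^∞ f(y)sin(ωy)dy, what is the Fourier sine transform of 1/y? pi/2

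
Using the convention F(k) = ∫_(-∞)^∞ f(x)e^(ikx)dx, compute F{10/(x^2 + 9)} 10*pi*exp(-3*Abs(k))/3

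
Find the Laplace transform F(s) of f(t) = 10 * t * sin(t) 20 * s/(s^2 + 1) ^2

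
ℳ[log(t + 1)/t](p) -pi * csc(pi * p)/(p - 1)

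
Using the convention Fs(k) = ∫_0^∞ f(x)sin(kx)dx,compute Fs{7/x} 7*pi/2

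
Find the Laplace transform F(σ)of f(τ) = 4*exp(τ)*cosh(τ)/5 4*(σ - 1)/(5*σ*(σ - 2))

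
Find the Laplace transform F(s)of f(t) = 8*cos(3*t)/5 8*s/(5*(s^2 + 9))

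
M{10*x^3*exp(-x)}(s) 10*gamma(s + 3)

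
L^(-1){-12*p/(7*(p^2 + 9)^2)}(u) -2*u*sin(3*u)/7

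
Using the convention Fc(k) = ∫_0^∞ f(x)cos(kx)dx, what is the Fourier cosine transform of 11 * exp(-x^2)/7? 11 * sqrt(pi) * exp(-k^2/4)/14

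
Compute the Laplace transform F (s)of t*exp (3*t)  (s - 3)^ (-2)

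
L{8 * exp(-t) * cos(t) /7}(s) 8 * (s + 1) /(7 * ((s + 1) ^2 + 1) ) 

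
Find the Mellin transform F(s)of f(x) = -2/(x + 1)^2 2*pi*(s - 1)/sin(pi*s)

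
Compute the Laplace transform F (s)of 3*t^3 18/s^4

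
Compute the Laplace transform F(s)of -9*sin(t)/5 -9/(5*s^2 + 5)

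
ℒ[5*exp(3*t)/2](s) 5/(2*(s - 3))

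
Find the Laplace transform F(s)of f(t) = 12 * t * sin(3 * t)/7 72 * s/(7 * (s^2 + 9)^2)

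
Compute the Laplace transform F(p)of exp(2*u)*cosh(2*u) (p - 2)/(p*(p - 4))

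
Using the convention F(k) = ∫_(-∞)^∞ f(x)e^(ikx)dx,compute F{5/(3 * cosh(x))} 5 * pi/(3 * cosh(pi * k/2))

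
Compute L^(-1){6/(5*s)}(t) 6/5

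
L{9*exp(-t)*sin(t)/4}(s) 9/(4*((s+1)^2+1))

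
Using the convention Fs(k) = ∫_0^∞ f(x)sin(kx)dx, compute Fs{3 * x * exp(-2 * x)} 12 * k/(k^2+4)^2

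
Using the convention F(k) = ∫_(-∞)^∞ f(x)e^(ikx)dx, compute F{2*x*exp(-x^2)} I*sqrt(pi)*k*exp(-k^2/4)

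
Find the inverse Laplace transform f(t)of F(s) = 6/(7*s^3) 3*t^2/7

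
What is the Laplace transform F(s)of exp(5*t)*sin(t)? 1/((s - 5)^2 + 1)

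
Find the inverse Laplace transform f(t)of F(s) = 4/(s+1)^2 4 * t * exp(-t)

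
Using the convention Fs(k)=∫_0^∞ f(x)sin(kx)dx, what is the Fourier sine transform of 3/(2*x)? 3*pi/4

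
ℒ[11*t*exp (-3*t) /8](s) 11/ (8*(s + 3) ^2) 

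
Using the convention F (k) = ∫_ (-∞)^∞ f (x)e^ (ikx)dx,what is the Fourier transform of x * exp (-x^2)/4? I * sqrt (pi) * k * exp (-k^2/4)/8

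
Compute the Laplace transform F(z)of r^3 6/z^4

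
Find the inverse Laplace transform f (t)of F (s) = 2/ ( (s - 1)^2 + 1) 2 * exp (t) * sin (t)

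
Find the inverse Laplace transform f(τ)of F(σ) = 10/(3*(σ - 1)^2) 10*τ*exp(τ)/3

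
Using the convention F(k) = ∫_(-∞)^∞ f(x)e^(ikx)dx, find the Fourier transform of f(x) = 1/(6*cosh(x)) pi/(6*cosh(pi*k/2))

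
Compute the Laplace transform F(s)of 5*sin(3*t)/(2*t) 5*atan(3/s)/2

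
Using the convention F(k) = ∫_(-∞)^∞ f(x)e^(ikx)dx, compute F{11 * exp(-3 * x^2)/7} 11 * sqrt(3) * sqrt(pi) * exp(-k^2/12)/21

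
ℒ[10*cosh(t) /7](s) 10*s/(7*(s^2 - 1) ) 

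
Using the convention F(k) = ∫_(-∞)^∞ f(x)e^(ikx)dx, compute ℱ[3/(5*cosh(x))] 3*pi/(5*cosh(pi*k/2))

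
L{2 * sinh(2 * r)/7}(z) 4/(7 * (z^2 - 4))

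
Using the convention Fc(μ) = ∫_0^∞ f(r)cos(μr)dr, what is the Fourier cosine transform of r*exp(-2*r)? (4 - μ^2)/(μ^2 + 4)^2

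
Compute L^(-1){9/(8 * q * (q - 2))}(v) 9 * exp(v) * sinh(v)/8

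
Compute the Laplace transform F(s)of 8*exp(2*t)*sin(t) 8/((s - 2)^2 + 1)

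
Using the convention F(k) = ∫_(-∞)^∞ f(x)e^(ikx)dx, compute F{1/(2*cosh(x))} pi/(2*cosh(pi*k/2))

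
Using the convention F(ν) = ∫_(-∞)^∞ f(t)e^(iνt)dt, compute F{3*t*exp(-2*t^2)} 3*sqrt(2)*I*sqrt(pi)*ν*exp(-ν^2/8)/8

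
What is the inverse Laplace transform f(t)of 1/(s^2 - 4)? sinh(2*t)/2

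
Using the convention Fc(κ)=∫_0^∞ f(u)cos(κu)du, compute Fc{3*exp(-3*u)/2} 9/(2*(κ^2+9))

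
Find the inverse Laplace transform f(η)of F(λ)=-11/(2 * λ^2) -11 * η/2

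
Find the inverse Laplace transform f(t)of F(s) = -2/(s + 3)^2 -2 * t * exp(-3 * t)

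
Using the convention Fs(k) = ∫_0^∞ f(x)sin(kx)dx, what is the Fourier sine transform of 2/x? pi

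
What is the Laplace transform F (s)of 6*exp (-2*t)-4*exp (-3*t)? 6/ (s + 2)-4/ (s + 3)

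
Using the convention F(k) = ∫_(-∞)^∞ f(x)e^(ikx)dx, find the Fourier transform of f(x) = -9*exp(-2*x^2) -9*sqrt(2)*sqrt(pi)*exp(-k^2/8)/2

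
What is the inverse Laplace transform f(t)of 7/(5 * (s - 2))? 7 * exp(2 * t)/5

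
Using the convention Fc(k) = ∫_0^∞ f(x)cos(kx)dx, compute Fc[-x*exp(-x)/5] (k^2 - 1)/(5*(k^2 + 1)^2)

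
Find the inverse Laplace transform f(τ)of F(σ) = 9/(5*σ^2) 9*τ/5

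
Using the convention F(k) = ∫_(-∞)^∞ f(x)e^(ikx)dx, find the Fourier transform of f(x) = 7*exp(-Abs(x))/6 7/(3*(k^2 + 1))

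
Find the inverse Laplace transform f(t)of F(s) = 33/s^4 11*t^3/2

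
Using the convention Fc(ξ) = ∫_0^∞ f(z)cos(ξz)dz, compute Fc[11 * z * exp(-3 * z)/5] 11 * (9 - ξ^2)/(5 * (ξ^2 + 9)^2)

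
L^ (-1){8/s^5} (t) t^4/3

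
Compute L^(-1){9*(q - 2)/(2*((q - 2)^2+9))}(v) 9*exp(2*v)*cos(3*v)/2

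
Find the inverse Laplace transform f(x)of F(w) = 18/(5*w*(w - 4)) 9*exp(2*x)*sinh(2*x)/5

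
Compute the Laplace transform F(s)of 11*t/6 11/(6*s^2)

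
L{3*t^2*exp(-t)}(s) 6/(s + 1)^3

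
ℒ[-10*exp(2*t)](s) -10/(s - 2)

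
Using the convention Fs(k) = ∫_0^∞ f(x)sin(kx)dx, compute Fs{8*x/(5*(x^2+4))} 4*pi*exp(-2*k)/5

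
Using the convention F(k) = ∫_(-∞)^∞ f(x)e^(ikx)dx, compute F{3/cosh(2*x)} 3*pi/(2*cosh(pi*k/4))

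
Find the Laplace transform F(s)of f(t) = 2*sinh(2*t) 4/(s^2 - 4)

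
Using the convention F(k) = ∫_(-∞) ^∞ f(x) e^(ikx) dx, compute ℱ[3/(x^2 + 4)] 3*pi*exp(-2*Abs(k) ) /2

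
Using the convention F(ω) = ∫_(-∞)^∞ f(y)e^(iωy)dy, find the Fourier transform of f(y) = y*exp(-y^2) I*sqrt(pi)*ω*exp(-ω^2/4)/2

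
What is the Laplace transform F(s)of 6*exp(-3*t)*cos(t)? 6*(s + 3)/((s + 3)^2 + 1)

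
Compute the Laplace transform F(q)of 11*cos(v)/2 11*q/(2*(q^2 + 1))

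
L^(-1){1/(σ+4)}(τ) exp(-4 * τ)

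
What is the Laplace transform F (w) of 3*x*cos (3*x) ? 3*(w^2 - 9) / (w^2 + 9) ^2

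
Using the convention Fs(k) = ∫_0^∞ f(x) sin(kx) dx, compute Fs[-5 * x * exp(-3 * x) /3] -10 * k/(k^2 + 9) ^2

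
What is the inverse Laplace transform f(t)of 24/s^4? 4*t^3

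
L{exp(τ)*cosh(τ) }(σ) (σ - 1) /(σ*(σ - 2) ) 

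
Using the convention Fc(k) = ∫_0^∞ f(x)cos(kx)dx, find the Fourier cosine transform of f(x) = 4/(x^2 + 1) 2 * pi * exp(-k)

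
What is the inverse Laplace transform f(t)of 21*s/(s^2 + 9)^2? 7*t*sin(3*t)/2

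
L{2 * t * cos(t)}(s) 2 * (s^2 - 1)/(s^2 + 1)^2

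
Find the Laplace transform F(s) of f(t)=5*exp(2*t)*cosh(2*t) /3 5*(s - 2) /(3*s*(s - 4) ) 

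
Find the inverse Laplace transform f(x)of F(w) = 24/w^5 x^4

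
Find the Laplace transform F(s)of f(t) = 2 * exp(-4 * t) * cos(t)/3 2 * (s + 4)/(3 * ((s + 4)^2 + 1))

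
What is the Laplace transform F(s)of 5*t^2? 10/s^3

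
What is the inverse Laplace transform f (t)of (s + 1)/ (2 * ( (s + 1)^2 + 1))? exp (-t) * cos (t)/2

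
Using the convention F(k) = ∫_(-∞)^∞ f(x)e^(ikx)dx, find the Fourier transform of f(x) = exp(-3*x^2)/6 sqrt(3)*sqrt(pi)*exp(-k^2/12)/18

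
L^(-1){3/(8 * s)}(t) 3/8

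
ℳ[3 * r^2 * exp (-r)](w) 3 * gamma (w+2)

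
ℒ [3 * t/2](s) 3/(2 * s^2)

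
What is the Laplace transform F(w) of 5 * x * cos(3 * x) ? 5 * (w^2 - 9) /(w^2 + 9) ^2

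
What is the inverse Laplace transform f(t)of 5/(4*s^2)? 5*t/4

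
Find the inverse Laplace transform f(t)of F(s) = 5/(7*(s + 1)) 5*exp(-t)/7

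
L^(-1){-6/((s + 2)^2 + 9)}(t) -2 * exp(-2 * t) * sin(3 * t)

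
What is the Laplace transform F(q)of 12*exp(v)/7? 12/(7*(q - 1))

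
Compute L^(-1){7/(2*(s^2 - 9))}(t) 7*sinh(3*t)/6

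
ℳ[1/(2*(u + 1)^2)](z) (-pi*z + pi)/(2*sin(pi*z))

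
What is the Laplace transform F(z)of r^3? 6/z^4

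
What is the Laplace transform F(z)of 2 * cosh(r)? 2 * z/(z^2 - 1)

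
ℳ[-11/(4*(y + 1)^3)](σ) -11*pi*(σ - 2)*(σ - 1)/(8*sin(pi*σ))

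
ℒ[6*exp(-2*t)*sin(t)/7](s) 6/(7*((s + 2)^2 + 1))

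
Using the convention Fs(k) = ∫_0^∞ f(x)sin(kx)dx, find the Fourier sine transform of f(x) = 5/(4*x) 5*pi/8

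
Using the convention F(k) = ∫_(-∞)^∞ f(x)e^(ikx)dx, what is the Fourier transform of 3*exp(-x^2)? 3*sqrt(pi)*exp(-k^2/4)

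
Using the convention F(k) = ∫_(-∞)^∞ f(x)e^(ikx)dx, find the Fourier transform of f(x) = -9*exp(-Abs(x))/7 -18/(7*k^2 + 7)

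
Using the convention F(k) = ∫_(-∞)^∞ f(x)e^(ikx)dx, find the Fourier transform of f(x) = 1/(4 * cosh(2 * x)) pi/(8 * cosh(pi * k/4))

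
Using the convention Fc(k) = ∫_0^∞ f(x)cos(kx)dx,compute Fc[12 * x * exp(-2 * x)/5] 12 * (4 - k^2)/(5 * (k^2 + 4)^2)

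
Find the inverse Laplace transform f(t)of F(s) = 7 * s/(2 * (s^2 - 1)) 7 * cosh(t)/2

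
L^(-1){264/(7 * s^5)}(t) 11 * t^4/7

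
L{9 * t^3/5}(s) 54/(5 * s^4)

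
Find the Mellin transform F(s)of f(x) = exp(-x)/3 gamma(s)/3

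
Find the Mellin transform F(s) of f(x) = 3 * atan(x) -3 * pi * sec(pi * s/2) /(2 * s) 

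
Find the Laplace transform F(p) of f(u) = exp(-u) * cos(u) (p + 1) /((p + 1) ^2 + 1) 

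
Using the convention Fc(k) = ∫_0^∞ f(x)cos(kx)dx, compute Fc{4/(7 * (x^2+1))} 2 * pi * exp(-k)/7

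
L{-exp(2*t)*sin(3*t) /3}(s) -1/((s - 2) ^2 + 9) 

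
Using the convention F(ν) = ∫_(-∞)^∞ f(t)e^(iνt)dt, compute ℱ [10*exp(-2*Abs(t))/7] 40/(7*(ν^2 + 4))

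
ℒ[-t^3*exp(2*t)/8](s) -3/(4*(s - 2)^4)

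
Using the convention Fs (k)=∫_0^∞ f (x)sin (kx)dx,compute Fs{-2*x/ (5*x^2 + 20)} -pi*exp (-2*k)/5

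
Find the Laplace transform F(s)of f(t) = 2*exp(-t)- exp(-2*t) 2/(s + 1)-1/(s + 2)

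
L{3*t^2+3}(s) 6/s^3+3/s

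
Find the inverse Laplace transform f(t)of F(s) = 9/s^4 3*t^3/2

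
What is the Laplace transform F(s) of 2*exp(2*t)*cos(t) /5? 2*(s - 2) /(5*((s - 2) ^2 + 1) ) 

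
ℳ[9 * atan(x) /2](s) -9 * pi * sec(pi * s/2) /(4 * s) 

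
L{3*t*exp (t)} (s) 3/ (s - 1)^2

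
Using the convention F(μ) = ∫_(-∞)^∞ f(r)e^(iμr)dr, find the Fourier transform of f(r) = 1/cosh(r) pi/cosh(pi * μ/2)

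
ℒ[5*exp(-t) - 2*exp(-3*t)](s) 5/(s + 1) - 2/(s + 3)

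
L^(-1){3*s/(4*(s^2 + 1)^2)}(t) 3*t*sin(t)/8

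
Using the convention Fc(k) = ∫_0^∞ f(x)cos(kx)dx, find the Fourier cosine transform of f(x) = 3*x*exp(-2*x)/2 3*(4 - k^2)/(2*(k^2 + 4)^2)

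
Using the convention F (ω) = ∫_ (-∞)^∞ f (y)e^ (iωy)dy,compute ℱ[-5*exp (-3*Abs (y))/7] -30/ (7*ω^2 + 63)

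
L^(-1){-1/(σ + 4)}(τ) -exp(-4*τ)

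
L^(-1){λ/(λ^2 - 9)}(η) cosh(3 * η)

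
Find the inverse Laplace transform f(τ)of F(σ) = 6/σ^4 τ^3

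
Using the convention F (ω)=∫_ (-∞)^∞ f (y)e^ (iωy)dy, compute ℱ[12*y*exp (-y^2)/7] 6*I*sqrt (pi)*ω*exp (-ω^2/4)/7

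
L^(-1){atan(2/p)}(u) sin(2*u)/u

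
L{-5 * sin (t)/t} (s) -5 * atan (1/s)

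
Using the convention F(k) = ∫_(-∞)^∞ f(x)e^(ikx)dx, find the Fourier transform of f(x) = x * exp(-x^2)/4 I * sqrt(pi) * k * exp(-k^2/4)/8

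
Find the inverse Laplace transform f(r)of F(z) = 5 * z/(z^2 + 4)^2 5 * r * sin(2 * r)/4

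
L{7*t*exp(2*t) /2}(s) 7/(2*(s - 2) ^2) 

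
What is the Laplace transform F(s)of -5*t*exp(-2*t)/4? -5/(4*(s+2)^2)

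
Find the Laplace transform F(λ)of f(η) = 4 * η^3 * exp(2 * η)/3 8/(λ - 2)^4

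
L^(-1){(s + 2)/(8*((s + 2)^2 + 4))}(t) exp(-2*t)*cos(2*t)/8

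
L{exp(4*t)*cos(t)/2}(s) (s - 4)/(2*((s - 4)^2+1))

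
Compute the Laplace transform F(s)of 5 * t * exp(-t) 5/(s + 1)^2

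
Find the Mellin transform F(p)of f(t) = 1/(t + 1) pi * csc(pi * p)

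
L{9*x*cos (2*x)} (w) 9*(w^2 - 4)/ (w^2 + 4)^2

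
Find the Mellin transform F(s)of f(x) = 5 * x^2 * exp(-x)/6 5 * gamma(s+2)/6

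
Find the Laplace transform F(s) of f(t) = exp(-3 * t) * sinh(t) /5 1/(5 * ((s + 3) ^2 - 1) ) 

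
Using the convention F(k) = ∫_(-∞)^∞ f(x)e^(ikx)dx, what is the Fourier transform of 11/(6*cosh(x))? 11*pi/(6*cosh(pi*k/2))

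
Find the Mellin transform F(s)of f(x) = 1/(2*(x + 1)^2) (-pi*s + pi)/(2*sin(pi*s))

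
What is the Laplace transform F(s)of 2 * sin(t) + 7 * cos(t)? 7 * s/(s^2 + 1) + 2/(s^2 + 1)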